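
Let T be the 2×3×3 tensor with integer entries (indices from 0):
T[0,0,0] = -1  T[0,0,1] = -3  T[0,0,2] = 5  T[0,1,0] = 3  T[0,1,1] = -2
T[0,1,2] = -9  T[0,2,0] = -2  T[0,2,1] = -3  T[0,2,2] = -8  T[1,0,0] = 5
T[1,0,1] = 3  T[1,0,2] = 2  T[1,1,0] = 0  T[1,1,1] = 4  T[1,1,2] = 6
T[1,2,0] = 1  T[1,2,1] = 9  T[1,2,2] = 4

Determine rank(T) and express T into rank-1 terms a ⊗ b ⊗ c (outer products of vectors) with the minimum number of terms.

Lower bound: the mode-2 unfolding of T (rows indexed by j, columns by (i,k) = (0,0), (0,1), (0,2), (1,0), (1,1), (1,2)) is [[-1, -3, 5, 5, 3, 2], [3, -2, -9, 0, 4, 6], [-2, -3, -8, 1, 9, 4]].
There the 3×3 minor on rows j ∈ {0, 1, 2}, columns (i,k) ∈ {(0,0), (0,1), (0,2)} is det [[-1, -3, 5], [3, -2, -9], [-2, -3, -8]] = -180 ≠ 0, so this unfolding has rank ≥ 3; CP rank is at least every unfolding rank, so rank(T) ≥ 3. (This is only a lower bound: in general the CP rank may exceed every unfolding rank, so we still need to exhibit 3 rank-1 terms summing to T.)
Upper bound: T is a sum of 3 rank-1 terms, T = (1, -2) ⊗ (1, 1, 2) ⊗ (-1, -2, -1) + (1, 1) ⊗ (1, 0, -1) ⊗ (2, -1, 2) + (2, -1) ⊗ (1, -2, -1) ⊗ (-1, 0, 2) (one valid choice — decompositions are not unique — normalised so each a, b is primitive with positive first nonzero entry; check it by expanding all entries), so rank(T) ≤ 3.
These bounds meet, so rank(T) = 3.

rank(T) = 3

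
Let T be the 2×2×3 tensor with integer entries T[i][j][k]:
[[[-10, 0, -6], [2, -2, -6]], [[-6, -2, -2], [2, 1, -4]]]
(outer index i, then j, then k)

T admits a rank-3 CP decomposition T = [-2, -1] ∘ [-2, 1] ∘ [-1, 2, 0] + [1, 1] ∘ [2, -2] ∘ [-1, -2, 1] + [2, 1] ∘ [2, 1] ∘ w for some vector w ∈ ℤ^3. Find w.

Subtract the known terms from T to get the rank-1 residual R = [2, 1] ∘ [2, 1] ∘ w, so R[i,j,k] = a[i]·b[j]·w[k]. Pick indices with nonzero a[0]·b[0] = (2)·(2) = 4. Only the fibre through (0,0,·) is needed: R[0,0,:] = T[0,0,:] − Σₗ aₗ[0]bₗ[0]cₗ = [-10, 0, -6] − (-2)·(-2)·[-1, 2, 0] − (1)·(2)·[-1, -2, 1] = [-4, -4, -8]. Then w[k] = R[0,0,k] / 4 for each k, giving w = [-4, -4, -8] / 4 = [-1, -1, -2].

w = [-1, -1, -2]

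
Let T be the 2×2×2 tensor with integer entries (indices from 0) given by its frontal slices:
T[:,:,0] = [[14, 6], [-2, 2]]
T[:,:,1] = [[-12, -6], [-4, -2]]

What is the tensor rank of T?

Lower bound: the mode-2 unfolding of T (rows indexed by j, columns by (i,k) = (0,0), (0,1), (1,0), (1,1)) is [[14, -12, -2, -4], [6, -6, 2, -2]].
There the 2×2 minor on rows j ∈ {0, 1}, columns (i,k) ∈ {(0,0), (0,1)} is det [[14, -12], [6, -6]] = -12 ≠ 0, so this unfolding has rank ≥ 2; CP rank is at least every unfolding rank, so rank(T) ≥ 2. (Unfolding ranks only ever bound the CP rank from below — rank(T) can be strictly larger than all of them — so the matching upper bound has to come from an explicit 2-term decomposition.)
Upper bound — finding two terms. Write S_k = T[:,:,k] for the frontal slices: S₀ = [[14, 6], [-2, 2]], S₁ = [[-12, -6], [-4, -2]].
If T = a₁ (x) b₁ (x) c₁ + a₂ (x) b₂ (x) c₂ then each S_k = c₁[k]·a₁b₁ᵀ + c₂[k]·a₂b₂ᵀ. S₀ and S₁ are linearly independent, so a₁b₁ᵀ and a₂b₂ᵀ must span the same plane of matrices: they are the rank-1 matrices of the form x·S₀ + y·S₁.
det(x·S₀ + y·S₁) is 40·x² − 40·xy = 40·(x − y)(x), vanishing at (x:y) = (1:1) and (0:1).
M₁ = S₀ + S₁ = [[2, 0], [-6, 0]] = 2·[1, -3][1, 0]ᵀ and M₂ = S₁ = [[-12, -6], [-4, -2]] = (-2)·[3, 1][2, 1]ᵀ, so take a₁ = [1, -3], b₁ = [1, 0], a₂ = [3, 1], b₂ = [2, 1].
Each slice is an integer combination of E₁ = a₁b₁ᵀ and E₂ = a₂b₂ᵀ: S₀ = 2·E₁ + 2·E₂, S₁ = −2·E₂; reading off coefficients, c₁ = [2, 0] and c₂ = [2, -2].
Hence T = [1, -3] (x) [1, 0] (x) [2, 0] + [3, 1] (x) [2, 1] (x) [2, -2], so rank(T) ≤ 2.
These bounds meet, so rank(T) = 2.
Check entry T[0,0,0] = 14: (1)·(1)·(2) + (3)·(2)·(2) = 14.

2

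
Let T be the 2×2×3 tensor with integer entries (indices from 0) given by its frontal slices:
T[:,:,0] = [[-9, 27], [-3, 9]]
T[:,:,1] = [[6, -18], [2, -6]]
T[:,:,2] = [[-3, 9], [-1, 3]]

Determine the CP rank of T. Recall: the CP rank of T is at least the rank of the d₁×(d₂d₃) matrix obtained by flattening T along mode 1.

1

Lower bound: T ≠ 0 (e.g. T[0,0,0] = -9), so rank(T) ≥ 1.
Upper bound: if T = a (x) b (x) c then every fibre of T is a multiple of the corresponding factor, so read the factors off the fibres through the nonzero entry T[0,0,0] = -9.
The mode-1 fibre T[:,0,0] = [-9, -3] gives a = (3, 1) (primitive direction); the mode-2 fibre T[0,:,0] = [-9, 27] gives b = (1, -3); then c[k] = T[0,0,k] / (a[0]·b[0]) = [-9, 6, -3] / 3 = (-3, 2, -1).
Expanding (3, 1) (x) (1, -3) (x) (-3, 2, -1) reproduces all 12 entries of T, so T = (3, 1) (x) (1, -3) (x) (-3, 2, -1) and rank(T) ≤ 1.
These bounds meet, so rank(T) = 1.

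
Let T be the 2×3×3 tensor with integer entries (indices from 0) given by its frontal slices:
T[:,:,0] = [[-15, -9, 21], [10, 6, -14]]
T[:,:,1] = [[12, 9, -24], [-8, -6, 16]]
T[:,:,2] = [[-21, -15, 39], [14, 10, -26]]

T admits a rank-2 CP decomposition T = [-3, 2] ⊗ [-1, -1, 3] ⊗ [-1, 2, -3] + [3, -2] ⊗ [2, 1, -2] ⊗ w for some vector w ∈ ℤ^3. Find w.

Subtract the known terms from T to get the rank-1 residual R = [3, -2] ⊗ [2, 1, -2] ⊗ w, so R[i,j,k] = a[i]·b[j]·w[k]. Pick indices with nonzero a[0]·b[0] = (3)·(2) = 6. Only the fibre through (0,0,·) is needed: R[0,0,:] = T[0,0,:] − Σₗ aₗ[0]bₗ[0]cₗ = [-15, 12, -21] − (-3)·(-1)·[-1, 2, -3] = [-12, 6, -12]. Then w[k] = R[0,0,k] / 6 for each k, giving w = [-12, 6, -12] / 6 = [-2, 1, -2].

w = [-2, 1, -2]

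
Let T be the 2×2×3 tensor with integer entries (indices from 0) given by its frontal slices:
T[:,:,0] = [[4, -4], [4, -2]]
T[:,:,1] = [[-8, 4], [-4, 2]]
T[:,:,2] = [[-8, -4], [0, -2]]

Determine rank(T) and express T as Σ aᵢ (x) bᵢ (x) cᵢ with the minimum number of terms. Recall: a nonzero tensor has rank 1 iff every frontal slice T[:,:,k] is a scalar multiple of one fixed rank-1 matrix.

Lower bound: the mode-3 unfolding of T (rows indexed by k, columns by (i,j) = (0,0), (0,1), (1,0), (1,1)) is [[4, -4, 4, -2], [-8, 4, -4, 2], [-8, -4, 0, -2]].
There the 3×3 minor on rows k ∈ {0, 1, 2}, columns (i,j) ∈ {(0,0), (0,1), (1,0)} is det [[4, -4, 4], [-8, 4, -4], [-8, -4, 0]] = 64 ≠ 0, so this unfolding has rank ≥ 3; CP rank is at least every unfolding rank, so rank(T) ≥ 3. (Flattening ranks never certify an upper bound on CP rank; for that we must actually write T with 3 rank-1 terms.)
Upper bound: T is a sum of 3 rank-1 terms, T = [0, 1] (x) [1, 0] (x) [2, 0, 4] + [2, 1] (x) [0, 1] (x) [-2, 2, -2] + [2, 1] (x) [1, 0] (x) [2, -4, -4] (written with every a and b primitive with positive leading entry and the scale carried by c; CP decompositions are not unique, and this one is verified by expanding entrywise), so rank(T) ≤ 3.
These bounds meet, so rank(T) = 3.
Check entry T[0,1,0] = -4: (0)·(0)·(2) + (2)·(1)·(-2) + (2)·(0)·(2) = -4.

rank(T) = 3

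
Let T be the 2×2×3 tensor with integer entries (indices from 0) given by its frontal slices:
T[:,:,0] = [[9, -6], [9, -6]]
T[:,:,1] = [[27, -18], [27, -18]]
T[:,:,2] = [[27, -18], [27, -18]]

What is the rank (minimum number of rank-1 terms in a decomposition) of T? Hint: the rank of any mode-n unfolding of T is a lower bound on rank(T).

1

Lower bound: T ≠ 0 (e.g. T[0,0,0] = 9), so rank(T) ≥ 1.
Upper bound: if T = a ⊗ b ⊗ c then every fibre of T is a multiple of the corresponding factor, so read the factors off the fibres through the nonzero entry T[0,0,0] = 9.
The mode-1 fibre T[:,0,0] = [9, 9] gives a = [1, 1] (primitive direction); the mode-2 fibre T[0,:,0] = [9, -6] gives b = [3, -2]; then c[k] = T[0,0,k] / (a[0]·b[0]) = [9, 27, 27] / 3 = [3, 9, 9].
Expanding [1, 1] ⊗ [3, -2] ⊗ [3, 9, 9] reproduces all 12 entries of T, so T = [1, 1] ⊗ [3, -2] ⊗ [3, 9, 9] and rank(T) ≤ 1.
These bounds meet, so rank(T) = 1.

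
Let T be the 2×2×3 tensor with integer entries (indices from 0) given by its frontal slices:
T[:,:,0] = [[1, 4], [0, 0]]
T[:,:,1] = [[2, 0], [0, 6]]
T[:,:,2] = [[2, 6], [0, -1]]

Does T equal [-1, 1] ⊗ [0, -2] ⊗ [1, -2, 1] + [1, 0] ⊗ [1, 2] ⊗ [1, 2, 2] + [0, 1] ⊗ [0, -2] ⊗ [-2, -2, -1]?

No

Reconstruct entry (1,1,0) from the claimed factors: Σₗ aₗ[1]bₗ[1]cₗ[0] = (1)·(-2)·(1) + (0)·(2)·(1) + (1)·(-2)·(-2) = 2, but T[1,1,0] = 0. The claim is false.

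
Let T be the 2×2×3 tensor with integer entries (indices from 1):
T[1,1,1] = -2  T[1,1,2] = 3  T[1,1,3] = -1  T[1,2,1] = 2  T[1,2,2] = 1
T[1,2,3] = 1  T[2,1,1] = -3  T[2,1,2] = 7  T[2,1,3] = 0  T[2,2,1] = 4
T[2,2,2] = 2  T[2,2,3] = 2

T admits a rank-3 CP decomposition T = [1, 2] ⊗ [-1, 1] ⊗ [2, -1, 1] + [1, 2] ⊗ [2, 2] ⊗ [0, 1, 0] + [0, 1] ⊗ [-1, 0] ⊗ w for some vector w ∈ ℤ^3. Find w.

w = [-1, -1, -2]

Subtract the known terms from T to get the rank-1 residual R = [0, 1] ⊗ [-1, 0] ⊗ w, so R[i,j,k] = a[i]·b[j]·w[k]. Pick indices with nonzero a[2]·b[1] = (1)·(-1) = -1. Only the fibre through (2,1,·) is needed: R[2,1,:] = T[2,1,:] − Σₗ aₗ[2]bₗ[1]cₗ = [-3, 7, 0] − (2)·(-1)·[2, -1, 1] − (2)·(2)·[0, 1, 0] = [1, 1, 2]. Then w[k] = R[2,1,k] / -1 for each k, giving w = [1, 1, 2] / -1 = [-1, -1, -2].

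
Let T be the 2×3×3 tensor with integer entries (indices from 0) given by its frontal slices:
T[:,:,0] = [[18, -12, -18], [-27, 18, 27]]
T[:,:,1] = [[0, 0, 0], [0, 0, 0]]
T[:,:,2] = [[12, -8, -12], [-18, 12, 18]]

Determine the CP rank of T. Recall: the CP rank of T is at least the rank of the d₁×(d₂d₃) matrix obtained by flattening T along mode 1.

Lower bound: T ≠ 0 (e.g. T[0,0,0] = 18), so rank(T) ≥ 1.
Upper bound: if T = a ⊗ b ⊗ c then every fibre of T is a multiple of the corresponding factor, so read the factors off the fibres through the nonzero entry T[0,0,0] = 18.
The mode-1 fibre T[:,0,0] = [18, -27] gives a = [2, -3] (primitive direction); the mode-2 fibre T[0,:,0] = [18, -12, -18] gives b = [3, -2, -3]; then c[k] = T[0,0,k] / (a[0]·b[0]) = [18, 0, 12] / 6 = [3, 0, 2].
Expanding [2, -3] ⊗ [3, -2, -3] ⊗ [3, 0, 2] reproduces all 18 entries of T, so T = [2, -3] ⊗ [3, -2, -3] ⊗ [3, 0, 2] and rank(T) ≤ 1.
These bounds meet, so rank(T) = 1.

1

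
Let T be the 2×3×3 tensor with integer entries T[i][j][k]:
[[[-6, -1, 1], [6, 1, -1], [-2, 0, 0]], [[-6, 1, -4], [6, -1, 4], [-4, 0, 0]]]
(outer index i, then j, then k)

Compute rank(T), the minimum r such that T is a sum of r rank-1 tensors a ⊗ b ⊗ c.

Lower bound: the mode-3 unfolding of T (rows indexed by k, columns by (i,j) = (0,0), (0,1), (0,2), (1,0), (1,1), (1,2)) is [[-6, 6, -2, -6, 6, -4], [-1, 1, 0, 1, -1, 0], [1, -1, 0, -4, 4, 0]].
There the 3×3 minor on rows k ∈ {0, 1, 2}, columns (i,j) ∈ {(0,0), (0,2), (1,0)} is det [[-6, -2, -6], [-1, 0, 1], [1, 0, -4]] = 6 ≠ 0, so this unfolding has rank ≥ 3; CP rank is at least every unfolding rank, so rank(T) ≥ 3. (This is only a lower bound: in general the CP rank may exceed every unfolding rank, so we still need to exhibit 3 rank-1 terms summing to T.)
Upper bound: T is a sum of 3 rank-1 terms, T = [1, -1] ⊗ [1, -1, 0] ⊗ [-2, -1, 2] + [1, 2] ⊗ [1, -1, 1] ⊗ [0, 0, 1] + [1, 2] ⊗ [2, -2, 1] ⊗ [-2, 0, -1] (one valid choice — decompositions are not unique — normalised so each a, b is primitive with positive first nonzero entry; check it by expanding all entries), so rank(T) ≤ 3.
These bounds meet, so rank(T) = 3.

3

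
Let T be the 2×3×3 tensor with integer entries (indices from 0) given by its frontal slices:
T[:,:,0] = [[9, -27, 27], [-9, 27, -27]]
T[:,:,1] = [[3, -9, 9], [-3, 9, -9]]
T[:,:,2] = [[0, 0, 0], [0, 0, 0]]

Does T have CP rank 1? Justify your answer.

Yes

If T = a ⊗ b ⊗ c then every fibre of T is a multiple of the corresponding factor, so read the factors off the fibres through the nonzero entry T[0,0,0] = 9.
The mode-1 fibre T[:,0,0] = [9, -9] gives a = [1, -1] (primitive direction); the mode-2 fibre T[0,:,0] = [9, -27, 27] gives b = [1, -3, 3]; then c[k] = T[0,0,k] / (a[0]·b[0]) = [9, 3, 0] / 1 = [9, 3, 0].
Expanding [1, -1] ⊗ [1, -3, 3] ⊗ [9, 3, 0] reproduces all 18 entries of T, so T = [1, -1] ⊗ [1, -3, 3] ⊗ [9, 3, 0] and rank(T) ≤ 1.
Equivalently every frontal slice T[:,:,k] is c[k] times the rank-1 matrix [1, -1] ⊗ [1, -3, 3]. So T has rank 1 (it is nonzero).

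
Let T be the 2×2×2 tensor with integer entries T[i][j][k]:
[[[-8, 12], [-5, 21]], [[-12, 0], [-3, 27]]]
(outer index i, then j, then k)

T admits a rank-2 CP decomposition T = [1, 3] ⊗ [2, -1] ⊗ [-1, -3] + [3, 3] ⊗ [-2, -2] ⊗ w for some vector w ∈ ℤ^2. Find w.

Subtract the known terms from T to get the rank-1 residual R = [3, 3] ⊗ [-2, -2] ⊗ w, so R[i,j,k] = a[i]·b[j]·w[k]. Pick indices with nonzero a[0]·b[0] = (3)·(-2) = -6. Only the fibre through (0,0,·) is needed: R[0,0,:] = T[0,0,:] − Σₗ aₗ[0]bₗ[0]cₗ = [-8, 12] − (1)·(2)·[-1, -3] = [-6, 18]. Then w[k] = R[0,0,k] / -6 for each k, giving w = [-6, 18] / -6 = [1, -3].

w = [1, -3]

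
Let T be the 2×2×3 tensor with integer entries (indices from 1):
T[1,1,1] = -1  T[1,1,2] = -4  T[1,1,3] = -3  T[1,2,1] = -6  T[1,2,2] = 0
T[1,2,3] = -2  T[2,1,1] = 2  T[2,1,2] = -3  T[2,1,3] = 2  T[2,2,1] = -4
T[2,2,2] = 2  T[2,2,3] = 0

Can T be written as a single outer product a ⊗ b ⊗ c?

No

The mode-3 unfolding of T (rows indexed by k, columns by (i,j) = (1,1), (1,2), (2,1), (2,2)) is [[-1, -6, 2, -4], [-4, 0, -3, 2], [-3, -2, 2, 0]].
There the 3×3 minor on rows k ∈ {1, 2, 3}, columns (i,j) ∈ {(1,1), (1,2), (2,1)} is det [[-1, -6, 2], [-4, 0, -3], [-3, -2, 2]] = -80 ≠ 0, so this unfolding has rank ≥ 3; CP rank is at least every unfolding rank, so rank(T) ≥ 3.
In particular rank(T) ≥ 3 > 1, so T is not rank-1.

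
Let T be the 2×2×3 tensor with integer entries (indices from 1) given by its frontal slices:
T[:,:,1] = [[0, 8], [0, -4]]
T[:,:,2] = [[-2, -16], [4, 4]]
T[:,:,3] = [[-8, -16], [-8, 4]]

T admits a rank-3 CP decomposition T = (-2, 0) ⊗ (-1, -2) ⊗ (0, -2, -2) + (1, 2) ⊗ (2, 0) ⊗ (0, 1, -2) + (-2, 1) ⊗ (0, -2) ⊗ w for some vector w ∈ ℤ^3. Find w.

w = (2, -2, -2)

Subtract the known terms from T to get the rank-1 residual R = (-2, 1) ⊗ (0, -2) ⊗ w, so R[i,j,k] = a[i]·b[j]·w[k]. Pick indices with nonzero a[1]·b[2] = (-2)·(-2) = 4. Only the fibre through (1,2,·) is needed: R[1,2,:] = T[1,2,:] − Σₗ aₗ[1]bₗ[2]cₗ = [8, -16, -16] − (-2)·(-2)·(0, -2, -2) − (1)·(0)·(0, 1, -2) = [8, -8, -8]. Then w[k] = R[1,2,k] / 4 for each k, giving w = [8, -8, -8] / 4 = (2, -2, -2).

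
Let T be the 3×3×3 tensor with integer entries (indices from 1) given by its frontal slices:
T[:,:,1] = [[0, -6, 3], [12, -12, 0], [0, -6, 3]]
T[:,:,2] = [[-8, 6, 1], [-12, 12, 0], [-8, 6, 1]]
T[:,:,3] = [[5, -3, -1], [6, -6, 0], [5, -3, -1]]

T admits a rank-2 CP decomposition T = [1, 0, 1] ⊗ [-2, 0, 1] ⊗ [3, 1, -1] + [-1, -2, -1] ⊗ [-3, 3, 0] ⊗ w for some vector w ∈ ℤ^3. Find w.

Subtract the known terms from T to get the rank-1 residual R = [-1, -2, -1] ⊗ [-3, 3, 0] ⊗ w, so R[i,j,k] = a[i]·b[j]·w[k]. Pick indices with nonzero a[1]·b[1] = (-1)·(-3) = 3. Only the fibre through (1,1,·) is needed: R[1,1,:] = T[1,1,:] − Σₗ aₗ[1]bₗ[1]cₗ = [0, -8, 5] − (1)·(-2)·[3, 1, -1] = [6, -6, 3]. Then w[k] = R[1,1,k] / 3 for each k, giving w = [6, -6, 3] / 3 = [2, -2, 1].

w = [2, -2, 1]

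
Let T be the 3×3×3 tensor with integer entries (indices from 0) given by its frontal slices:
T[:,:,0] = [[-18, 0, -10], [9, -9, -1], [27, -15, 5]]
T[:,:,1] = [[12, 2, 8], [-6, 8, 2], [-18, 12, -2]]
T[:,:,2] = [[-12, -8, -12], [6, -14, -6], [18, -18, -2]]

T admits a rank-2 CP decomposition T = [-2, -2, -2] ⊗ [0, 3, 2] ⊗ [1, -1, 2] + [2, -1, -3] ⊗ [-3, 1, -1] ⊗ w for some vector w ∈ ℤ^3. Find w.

Subtract the known terms from T to get the rank-1 residual R = [2, -1, -3] ⊗ [-3, 1, -1] ⊗ w, so R[i,j,k] = a[i]·b[j]·w[k]. Pick indices with nonzero a[0]·b[0] = (2)·(-3) = -6. Only the fibre through (0,0,·) is needed: R[0,0,:] = T[0,0,:] − Σₗ aₗ[0]bₗ[0]cₗ = [-18, 12, -12] − (-2)·(0)·[1, -1, 2] = [-18, 12, -12]. Then w[k] = R[0,0,k] / -6 for each k, giving w = [-18, 12, -12] / -6 = [3, -2, 2].

w = [3, -2, 2]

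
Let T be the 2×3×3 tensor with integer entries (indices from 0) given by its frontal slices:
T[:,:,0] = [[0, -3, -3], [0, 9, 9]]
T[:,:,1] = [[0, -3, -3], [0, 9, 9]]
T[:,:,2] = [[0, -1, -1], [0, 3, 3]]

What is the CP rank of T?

Lower bound: T ≠ 0 (e.g. T[0,1,0] = -3), so rank(T) ≥ 1.
Upper bound: if T = a (x) b (x) c then every fibre of T is a multiple of the corresponding factor, so read the factors off the fibres through the nonzero entry T[0,1,0] = -3.
The mode-1 fibre T[:,1,0] = [-3, 9] gives a = [1, -3] (primitive direction); the mode-2 fibre T[0,:,0] = [0, -3, -3] gives b = [0, 1, 1]; then c[k] = T[0,1,k] / (a[0]·b[1]) = [-3, -3, -1] / 1 = [-3, -3, -1].
Expanding [1, -3] (x) [0, 1, 1] (x) [-3, -3, -1] reproduces all 18 entries of T, so T = [1, -3] (x) [0, 1, 1] (x) [-3, -3, -1] and rank(T) ≤ 1.
These bounds meet, so rank(T) = 1.

1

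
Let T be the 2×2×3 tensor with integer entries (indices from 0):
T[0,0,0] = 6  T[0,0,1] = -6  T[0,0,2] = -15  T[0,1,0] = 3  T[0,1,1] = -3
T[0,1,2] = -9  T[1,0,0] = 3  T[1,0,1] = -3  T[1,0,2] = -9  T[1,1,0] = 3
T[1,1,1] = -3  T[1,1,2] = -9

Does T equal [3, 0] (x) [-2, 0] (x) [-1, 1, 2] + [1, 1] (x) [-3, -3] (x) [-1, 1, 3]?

No

Reconstruct entry (0,0,0) from the claimed factors: Σₗ aₗ[0]bₗ[0]cₗ[0] = (3)·(-2)·(-1) + (1)·(-3)·(-1) = 9, but T[0,0,0] = 6. The claim is false.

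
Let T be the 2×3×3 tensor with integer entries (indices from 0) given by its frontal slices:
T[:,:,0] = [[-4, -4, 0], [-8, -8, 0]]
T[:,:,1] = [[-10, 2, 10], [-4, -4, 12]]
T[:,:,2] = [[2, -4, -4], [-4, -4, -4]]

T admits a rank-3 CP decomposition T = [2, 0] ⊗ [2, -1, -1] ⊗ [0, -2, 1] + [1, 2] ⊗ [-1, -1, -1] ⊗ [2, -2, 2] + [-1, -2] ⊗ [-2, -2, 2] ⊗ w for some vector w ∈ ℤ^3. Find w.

w = [-1, -2, 0]

Subtract the known terms from T to get the rank-1 residual R = [-1, -2] ⊗ [-2, -2, 2] ⊗ w, so R[i,j,k] = a[i]·b[j]·w[k]. Pick indices with nonzero a[0]·b[0] = (-1)·(-2) = 2. Only the fibre through (0,0,·) is needed: R[0,0,:] = T[0,0,:] − Σₗ aₗ[0]bₗ[0]cₗ = [-4, -10, 2] − (2)·(2)·[0, -2, 1] − (1)·(-1)·[2, -2, 2] = [-2, -4, 0]. Then w[k] = R[0,0,k] / 2 for each k, giving w = [-2, -4, 0] / 2 = [-1, -2, 0].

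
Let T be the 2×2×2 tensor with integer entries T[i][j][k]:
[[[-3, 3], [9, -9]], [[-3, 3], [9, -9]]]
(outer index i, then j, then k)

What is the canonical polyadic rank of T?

1

Lower bound: T ≠ 0 (e.g. T[0,0,0] = -3), so rank(T) ≥ 1.
Upper bound: if T = a (x) b (x) c then every fibre of T is a multiple of the corresponding factor, so read the factors off the fibres through the nonzero entry T[0,0,0] = -3.
The mode-1 fibre T[:,0,0] = [-3, -3] gives a = [1, 1] (primitive direction); the mode-2 fibre T[0,:,0] = [-3, 9] gives b = [1, -3]; then c[k] = T[0,0,k] / (a[0]·b[0]) = [-3, 3] / 1 = [-3, 3].
Expanding [1, 1] (x) [1, -3] (x) [-3, 3] reproduces all 8 entries of T, so T = [1, 1] (x) [1, -3] (x) [-3, 3] and rank(T) ≤ 1.
These bounds meet, so rank(T) = 1.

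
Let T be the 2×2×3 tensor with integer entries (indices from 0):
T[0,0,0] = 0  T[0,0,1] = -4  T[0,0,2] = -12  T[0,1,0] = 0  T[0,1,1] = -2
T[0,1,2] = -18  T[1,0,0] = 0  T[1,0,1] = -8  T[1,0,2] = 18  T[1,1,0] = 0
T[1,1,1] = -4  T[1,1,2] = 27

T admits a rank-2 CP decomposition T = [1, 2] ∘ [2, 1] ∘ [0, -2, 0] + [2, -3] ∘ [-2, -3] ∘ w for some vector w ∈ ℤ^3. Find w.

w = [0, 0, 3]

Subtract the known terms from T to get the rank-1 residual R = [2, -3] ∘ [-2, -3] ∘ w, so R[i,j,k] = a[i]·b[j]·w[k]. Pick indices with nonzero a[0]·b[0] = (2)·(-2) = -4. Only the fibre through (0,0,·) is needed: R[0,0,:] = T[0,0,:] − Σₗ aₗ[0]bₗ[0]cₗ = [0, -4, -12] − (1)·(2)·[0, -2, 0] = [0, 0, -12]. Then w[k] = R[0,0,k] / -4 for each k, giving w = [0, 0, -12] / -4 = [0, 0, 3].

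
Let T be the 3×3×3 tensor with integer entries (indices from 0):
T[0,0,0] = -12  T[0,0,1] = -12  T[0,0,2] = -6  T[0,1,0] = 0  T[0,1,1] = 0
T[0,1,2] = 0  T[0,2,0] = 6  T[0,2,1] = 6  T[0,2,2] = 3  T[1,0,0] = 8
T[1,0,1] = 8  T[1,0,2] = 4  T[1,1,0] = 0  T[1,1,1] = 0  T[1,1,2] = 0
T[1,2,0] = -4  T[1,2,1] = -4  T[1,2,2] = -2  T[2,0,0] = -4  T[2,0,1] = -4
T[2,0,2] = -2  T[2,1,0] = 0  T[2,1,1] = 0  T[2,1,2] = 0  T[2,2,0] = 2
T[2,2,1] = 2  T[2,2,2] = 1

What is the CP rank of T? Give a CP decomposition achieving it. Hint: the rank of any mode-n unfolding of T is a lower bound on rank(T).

rank(T) = 1

Lower bound: T ≠ 0 (e.g. T[0,0,0] = -12), so rank(T) ≥ 1.
Upper bound: the mode-1 fibre T[:,0,0] = [-12, 8, -4] gives a = [3, -2, 1] (primitive direction); the mode-2 fibre T[0,:,0] = [-12, 0, 6] gives b = [2, 0, -1]; then c[k] = T[0,0,k] / (a[0]·b[0]) = [-12, -12, -6] / 6 = [-2, -2, -1].
Expanding [3, -2, 1] (x) [2, 0, -1] (x) [-2, -2, -1] reproduces all 27 entries of T, so T = [3, -2, 1] (x) [2, 0, -1] (x) [-2, -2, -1] and rank(T) ≤ 1.
These bounds meet, so rank(T) = 1.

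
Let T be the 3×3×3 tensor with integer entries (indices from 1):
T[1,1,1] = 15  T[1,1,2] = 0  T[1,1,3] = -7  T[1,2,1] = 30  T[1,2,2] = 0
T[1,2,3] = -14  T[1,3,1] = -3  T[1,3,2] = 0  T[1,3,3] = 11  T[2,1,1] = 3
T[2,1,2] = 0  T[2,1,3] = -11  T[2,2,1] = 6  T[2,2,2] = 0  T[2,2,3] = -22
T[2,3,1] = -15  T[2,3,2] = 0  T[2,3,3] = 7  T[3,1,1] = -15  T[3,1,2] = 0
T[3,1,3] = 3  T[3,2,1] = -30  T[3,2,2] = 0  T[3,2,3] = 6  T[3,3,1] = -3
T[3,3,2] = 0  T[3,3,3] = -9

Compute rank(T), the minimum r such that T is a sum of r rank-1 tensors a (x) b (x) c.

2

Lower bound: in the mode-2 unfolding of T (rows indexed by j, columns by (i,k)) the 2×2 minor on rows j ∈ {1, 3}, columns (i,k) ∈ {(1,1), (1,3)} is det [[15, -7], [-3, 11]] = 144 ≠ 0, so that unfolding has rank ≥ 2 and hence rank(T) ≥ 2 (CP rank is at least every unfolding rank, though it can be larger).
Upper bound: with S_k = T[:,:,k], the two rank-1 terms a₁b₁ᵀ, a₂b₂ᵀ are the rank-1 members of the pencil x·S₁ + y·S₃.
The 2×2 minor of x·S₁ + y·S₃ on rows {1,2}, columns {1,3} is −216·x² + 144·xy + 72·y² = (-72)·(x − y)(3·x + y), vanishing at (x:y) = (1:1) and (1:-3).
M₁ = S₁ + S₃ = [[8, 16, 8], [-8, -16, -8], [-12, -24, -12]] = 4·[2, -2, -3][1, 2, 1]ᵀ and M₂ = S₁ − 3·S₃ = [[36, 72, -36], [36, 72, -36], [-24, -48, 24]] = 12·[3, 3, -2][1, 2, -1]ᵀ, so take a₁ = [2, -2, -3], b₁ = [1, 2, 1], a₂ = [3, 3, -2], b₂ = [1, 2, -1].
Each slice is an integer combination of E₁ = a₁b₁ᵀ and E₂ = a₂b₂ᵀ: S₁ = 3·E₁ + 3·E₂, S₂ = 0, S₃ = E₁ − 3·E₂; reading off coefficients, c₁ = [3, 0, 1] and c₂ = [3, 0, -3].
Hence T = [2, -2, -3] (x) [1, 2, 1] (x) [3, 0, 1] + [3, 3, -2] (x) [1, 2, -1] (x) [3, 0, -3], so rank(T) ≤ 2.
These bounds meet, so rank(T) = 2.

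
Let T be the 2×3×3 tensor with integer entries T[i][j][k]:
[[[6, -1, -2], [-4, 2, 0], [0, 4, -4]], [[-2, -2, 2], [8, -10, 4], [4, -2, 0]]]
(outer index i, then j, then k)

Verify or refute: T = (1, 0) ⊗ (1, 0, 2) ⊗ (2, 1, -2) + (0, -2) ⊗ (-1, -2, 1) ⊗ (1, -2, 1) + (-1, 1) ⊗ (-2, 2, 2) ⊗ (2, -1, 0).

Reconstruct entry (1,2,0) from the claimed factors: Σₗ aₗ[1]bₗ[2]cₗ[0] = (0)·(2)·(2) + (-2)·(1)·(1) + (1)·(2)·(2) = 2, but T[1,2,0] = 4. The claim is false.

No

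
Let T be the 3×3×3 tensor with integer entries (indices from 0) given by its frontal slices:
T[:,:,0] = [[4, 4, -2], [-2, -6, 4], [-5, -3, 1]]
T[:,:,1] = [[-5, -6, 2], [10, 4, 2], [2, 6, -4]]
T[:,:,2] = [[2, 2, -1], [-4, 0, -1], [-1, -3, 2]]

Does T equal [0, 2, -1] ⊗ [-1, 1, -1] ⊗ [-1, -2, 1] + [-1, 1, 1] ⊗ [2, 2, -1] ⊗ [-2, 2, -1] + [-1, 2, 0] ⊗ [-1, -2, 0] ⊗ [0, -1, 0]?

Reconstruct entrywise from the claimed factors. For example, T[2,1,0] = -3 and Σₗ aₗ[2]bₗ[1]cₗ[0] = (-1)·(1)·(-1) + (1)·(2)·(-2) + (0)·(-2)·(0) = -3; checking all 27 entries, every one matches. The claim holds.

Yes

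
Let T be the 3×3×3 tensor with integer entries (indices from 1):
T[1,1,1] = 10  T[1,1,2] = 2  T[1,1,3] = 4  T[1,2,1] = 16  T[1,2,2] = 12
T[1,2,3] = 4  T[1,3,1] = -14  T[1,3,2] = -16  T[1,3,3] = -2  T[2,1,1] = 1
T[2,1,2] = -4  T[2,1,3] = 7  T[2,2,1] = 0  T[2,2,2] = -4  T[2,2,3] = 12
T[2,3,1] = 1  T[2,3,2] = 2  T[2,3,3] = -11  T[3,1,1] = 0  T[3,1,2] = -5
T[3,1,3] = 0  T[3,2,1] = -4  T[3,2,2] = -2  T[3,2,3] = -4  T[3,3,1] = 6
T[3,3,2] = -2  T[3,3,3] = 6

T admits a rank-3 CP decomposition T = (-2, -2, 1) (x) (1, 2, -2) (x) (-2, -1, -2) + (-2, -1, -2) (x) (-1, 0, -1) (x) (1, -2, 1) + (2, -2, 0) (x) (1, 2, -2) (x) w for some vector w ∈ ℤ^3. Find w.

w = (2, 2, -1)

Subtract the known terms from T to get the rank-1 residual R = (2, -2, 0) (x) (1, 2, -2) (x) w, so R[i,j,k] = a[i]·b[j]·w[k]. Pick indices with nonzero a[1]·b[1] = (2)·(1) = 2. Only the fibre through (1,1,·) is needed: R[1,1,:] = T[1,1,:] − Σₗ aₗ[1]bₗ[1]cₗ = [10, 2, 4] − (-2)·(1)·(-2, -1, -2) − (-2)·(-1)·(1, -2, 1) = [4, 4, -2]. Then w[k] = R[1,1,k] / 2 for each k, giving w = [4, 4, -2] / 2 = (2, 2, -1).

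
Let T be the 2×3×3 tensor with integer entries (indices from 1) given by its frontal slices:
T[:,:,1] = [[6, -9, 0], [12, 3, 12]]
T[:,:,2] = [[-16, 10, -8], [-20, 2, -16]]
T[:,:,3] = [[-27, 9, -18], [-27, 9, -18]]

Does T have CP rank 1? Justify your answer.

No

The mode-1 unfolding of T (rows indexed by i, columns by (j,k) = (1,1), (1,2), (1,3), (2,1), (2,2), (2,3), (3,1), (3,2), (3,3)) is [[6, -16, -27, -9, 10, 9, 0, -8, -18], [12, -20, -27, 3, 2, 9, 12, -16, -18]].
There the 2×2 minor on rows i ∈ {1, 2}, columns (j,k) ∈ {(1,1), (1,2)} is det [[6, -16], [12, -20]] = 72 ≠ 0, so this unfolding has rank ≥ 2; CP rank is at least every unfolding rank, so rank(T) ≥ 2.
In particular rank(T) ≥ 2 > 1, so T is not rank-1.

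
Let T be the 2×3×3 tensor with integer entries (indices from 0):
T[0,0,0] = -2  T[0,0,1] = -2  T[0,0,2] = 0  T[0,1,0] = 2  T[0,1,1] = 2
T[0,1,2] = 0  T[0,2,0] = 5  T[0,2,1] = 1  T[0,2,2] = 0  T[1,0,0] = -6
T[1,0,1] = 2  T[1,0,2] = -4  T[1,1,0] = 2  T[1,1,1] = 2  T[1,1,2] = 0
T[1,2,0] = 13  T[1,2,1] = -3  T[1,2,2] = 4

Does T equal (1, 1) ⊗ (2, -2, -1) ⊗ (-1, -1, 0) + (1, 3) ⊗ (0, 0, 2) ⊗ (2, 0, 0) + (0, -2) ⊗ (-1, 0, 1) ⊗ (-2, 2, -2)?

No

Reconstruct entry (1,2,0) from the claimed factors: Σₗ aₗ[1]bₗ[2]cₗ[0] = (1)·(-1)·(-1) + (3)·(2)·(2) + (-2)·(1)·(-2) = 17, but T[1,2,0] = 13. The claim is false.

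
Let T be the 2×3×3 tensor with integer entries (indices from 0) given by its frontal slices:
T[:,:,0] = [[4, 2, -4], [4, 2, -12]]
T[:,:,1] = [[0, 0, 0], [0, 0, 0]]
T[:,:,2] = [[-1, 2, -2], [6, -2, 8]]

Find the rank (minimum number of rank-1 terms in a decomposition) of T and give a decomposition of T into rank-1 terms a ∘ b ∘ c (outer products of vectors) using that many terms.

Lower bound: the mode-2 unfolding of T (rows indexed by j, columns by (i,k) = (0,0), (0,1), (0,2), (1,0), (1,1), (1,2)) is [[4, 0, -1, 4, 0, 6], [2, 0, 2, 2, 0, -2], [-4, 0, -2, -12, 0, 8]].
There the 3×3 minor on rows j ∈ {0, 1, 2}, columns (i,k) ∈ {(0,0), (0,2), (1,0)} is det [[4, -1, 4], [2, 2, 2], [-4, -2, -12]] = -80 ≠ 0, so this unfolding has rank ≥ 3; CP rank is at least every unfolding rank, so rank(T) ≥ 3. (This is only a lower bound: in general the CP rank may exceed every unfolding rank, so we still need to exhibit 3 rank-1 terms summing to T.)
Upper bound: T is a sum of 3 rank-1 terms, T = [0, 1] ∘ [2, 1, 2] ∘ [-2, 0, 2] + [1, -2] ∘ [1, -2, 2] ∘ [0, 0, -1] + [1, 2] ∘ [2, 1, -2] ∘ [2, 0, 0] (written with every a and b primitive with positive leading entry and the scale carried by c; CP decompositions are not unique, and this one is verified by expanding entrywise), so rank(T) ≤ 3.
These bounds meet, so rank(T) = 3.

rank(T) = 3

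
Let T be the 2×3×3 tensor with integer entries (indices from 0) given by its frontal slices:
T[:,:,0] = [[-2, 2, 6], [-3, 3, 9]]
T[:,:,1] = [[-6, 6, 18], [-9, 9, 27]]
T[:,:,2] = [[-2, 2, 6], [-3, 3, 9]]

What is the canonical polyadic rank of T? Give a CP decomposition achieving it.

rank(T) = 1

Lower bound: T ≠ 0 (e.g. T[0,0,0] = -2), so rank(T) ≥ 1.
Upper bound: if T = a ⊗ b ⊗ c then every fibre of T is a multiple of the corresponding factor, so read the factors off the fibres through the nonzero entry T[0,0,0] = -2.
The mode-1 fibre T[:,0,0] = [-2, -3] gives a = [2, 3] (primitive direction); the mode-2 fibre T[0,:,0] = [-2, 2, 6] gives b = [1, -1, -3]; then c[k] = T[0,0,k] / (a[0]·b[0]) = [-2, -6, -2] / 2 = [-1, -3, -1].
Expanding [2, 3] ⊗ [1, -1, -3] ⊗ [-1, -3, -1] reproduces all 18 entries of T, so T = [2, 3] ⊗ [1, -1, -3] ⊗ [-1, -3, -1] and rank(T) ≤ 1.
These bounds meet, so rank(T) = 1.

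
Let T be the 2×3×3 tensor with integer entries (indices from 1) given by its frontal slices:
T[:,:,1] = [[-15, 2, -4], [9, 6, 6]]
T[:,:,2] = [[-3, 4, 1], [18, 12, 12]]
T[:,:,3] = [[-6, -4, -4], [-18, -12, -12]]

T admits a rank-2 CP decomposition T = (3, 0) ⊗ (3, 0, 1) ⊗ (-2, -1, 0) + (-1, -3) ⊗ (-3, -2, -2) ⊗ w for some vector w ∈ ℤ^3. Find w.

w = (1, 2, -2)

Subtract the known terms from T to get the rank-1 residual R = (-1, -3) ⊗ (-3, -2, -2) ⊗ w, so R[i,j,k] = a[i]·b[j]·w[k]. Pick indices with nonzero a[1]·b[1] = (-1)·(-3) = 3. Only the fibre through (1,1,·) is needed: R[1,1,:] = T[1,1,:] − Σₗ aₗ[1]bₗ[1]cₗ = [-15, -3, -6] − (3)·(3)·(-2, -1, 0) = [3, 6, -6]. Then w[k] = R[1,1,k] / 3 for each k, giving w = [3, 6, -6] / 3 = (1, 2, -2).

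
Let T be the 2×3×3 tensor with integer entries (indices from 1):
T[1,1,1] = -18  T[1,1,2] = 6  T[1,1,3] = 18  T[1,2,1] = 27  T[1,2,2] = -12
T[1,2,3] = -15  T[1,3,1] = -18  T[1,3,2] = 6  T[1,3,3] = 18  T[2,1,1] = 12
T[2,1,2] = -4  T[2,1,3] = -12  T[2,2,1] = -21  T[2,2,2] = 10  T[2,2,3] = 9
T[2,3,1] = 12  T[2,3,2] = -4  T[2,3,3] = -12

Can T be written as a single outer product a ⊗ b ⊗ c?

The mode-2 unfolding of T (rows indexed by j, columns by (i,k) = (1,1), (1,2), (1,3), (2,1), (2,2), (2,3)) is [[-18, 6, 18, 12, -4, -12], [27, -12, -15, -21, 10, 9], [-18, 6, 18, 12, -4, -12]].
There the 2×2 minor on rows j ∈ {1, 2}, columns (i,k) ∈ {(1,1), (1,2)} is det [[-18, 6], [27, -12]] = 54 ≠ 0, so this unfolding has rank ≥ 2; CP rank is at least every unfolding rank, so rank(T) ≥ 2.
In particular rank(T) ≥ 2 > 1, so T is not rank-1.

No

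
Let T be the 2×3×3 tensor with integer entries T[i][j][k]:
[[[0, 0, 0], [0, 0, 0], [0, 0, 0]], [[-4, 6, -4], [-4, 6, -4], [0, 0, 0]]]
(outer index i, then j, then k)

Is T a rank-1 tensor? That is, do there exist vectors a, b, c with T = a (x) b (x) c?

Yes

If T = a (x) b (x) c then every fibre of T is a multiple of the corresponding factor, so read the factors off the fibres through the nonzero entry T[1,0,0] = -4.
The mode-1 fibre T[:,0,0] = [0, -4] gives a = [0, 1] (primitive direction); the mode-2 fibre T[1,:,0] = [-4, -4, 0] gives b = [1, 1, 0]; then c[k] = T[1,0,k] / (a[1]·b[0]) = [-4, 6, -4] / 1 = [-4, 6, -4].
Expanding [0, 1] (x) [1, 1, 0] (x) [-4, 6, -4] reproduces all 18 entries of T, so T = [0, 1] (x) [1, 1, 0] (x) [-4, 6, -4] and rank(T) ≤ 1.
Equivalently every frontal slice T[:,:,k] is c[k] times the rank-1 matrix [0, 1] (x) [1, 1, 0]. So T has rank 1 (it is nonzero).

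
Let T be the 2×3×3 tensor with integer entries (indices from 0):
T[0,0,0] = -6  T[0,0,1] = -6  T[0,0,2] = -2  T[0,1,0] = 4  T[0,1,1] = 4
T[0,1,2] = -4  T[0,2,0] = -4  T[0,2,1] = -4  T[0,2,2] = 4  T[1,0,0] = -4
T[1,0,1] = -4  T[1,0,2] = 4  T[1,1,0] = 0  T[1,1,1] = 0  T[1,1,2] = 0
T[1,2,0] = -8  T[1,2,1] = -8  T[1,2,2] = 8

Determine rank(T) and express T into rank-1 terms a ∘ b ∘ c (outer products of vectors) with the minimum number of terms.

Lower bound: the mode-2 unfolding of T (rows indexed by j, columns by (i,k) = (0,0), (0,1), (0,2), (1,0), (1,1), (1,2)) is [[-6, -6, -2, -4, -4, 4], [4, 4, -4, 0, 0, 0], [-4, -4, 4, -8, -8, 8]].
There the 3×3 minor on rows j ∈ {0, 1, 2}, columns (i,k) ∈ {(0,0), (0,2), (1,0)} is det [[-6, -2, -4], [4, -4, 0], [-4, 4, -8]] = -256 ≠ 0, so this unfolding has rank ≥ 3; CP rank is at least every unfolding rank, so rank(T) ≥ 3. (Flattening ranks never certify an upper bound on CP rank; for that we must actually write T with 3 rank-1 terms.)
Upper bound: T is a sum of 3 rank-1 terms, T = (1, 0) ∘ (0, 1, 0) ∘ (4, 4, -4) + (1, 0) ∘ (1, 0, 0) ∘ (-4, -4, -4) + (1, 2) ∘ (1, 0, 2) ∘ (-2, -2, 2) (one valid choice — decompositions are not unique — normalised so each a, b is primitive with positive first nonzero entry; check it by expanding all entries), so rank(T) ≤ 3.
These bounds meet, so rank(T) = 3.

rank(T) = 3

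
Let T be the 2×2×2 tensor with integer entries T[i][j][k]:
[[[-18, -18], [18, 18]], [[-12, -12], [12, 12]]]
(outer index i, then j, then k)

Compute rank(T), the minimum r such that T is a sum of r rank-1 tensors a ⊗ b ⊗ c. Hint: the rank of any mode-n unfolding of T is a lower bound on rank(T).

Lower bound: T ≠ 0 (e.g. T[0,0,0] = -18), so rank(T) ≥ 1.
Upper bound: if T = a ⊗ b ⊗ c then every fibre of T is a multiple of the corresponding factor, so read the factors off the fibres through the nonzero entry T[0,0,0] = -18.
The mode-1 fibre T[:,0,0] = [-18, -12] gives a = [3, 2] (primitive direction); the mode-2 fibre T[0,:,0] = [-18, 18] gives b = [1, -1]; then c[k] = T[0,0,k] / (a[0]·b[0]) = [-18, -18] / 3 = [-6, -6].
Expanding [3, 2] ⊗ [1, -1] ⊗ [-6, -6] reproduces all 8 entries of T, so T = [3, 2] ⊗ [1, -1] ⊗ [-6, -6] and rank(T) ≤ 1.
These bounds meet, so rank(T) = 1.

1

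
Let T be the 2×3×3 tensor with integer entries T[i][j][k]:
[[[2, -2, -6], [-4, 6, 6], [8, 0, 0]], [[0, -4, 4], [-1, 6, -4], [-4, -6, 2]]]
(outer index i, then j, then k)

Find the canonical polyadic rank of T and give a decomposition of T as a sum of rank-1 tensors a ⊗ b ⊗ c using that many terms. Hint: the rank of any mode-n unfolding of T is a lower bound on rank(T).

rank(T) = 3

Lower bound: in the mode-3 unfolding of T (rows indexed by k, columns by (i,j)) the 3×3 minor on rows k ∈ {0, 1, 2}, columns (i,j) ∈ {(0,0), (0,1), (0,2)} is det [[2, -4, 8], [-2, 6, 0], [-6, 6, 0]] = 192 ≠ 0, so that unfolding has rank ≥ 3 and hence rank(T) ≥ 3 (CP rank is at least every unfolding rank, though it can be larger).
Upper bound: T is a sum of 3 rank-1 terms, T = [1, -1] ⊗ [1, -1, 2] ⊗ [2, 2, -2] + [2, -1] ⊗ [1, -1, -1] ⊗ [-1, 0, -2] + [2, 1] ⊗ [1, -2, 1] ⊗ [1, -2, 0] (one valid choice — decompositions are not unique — normalised so each a, b is primitive with positive first nonzero entry; check it by expanding all entries), so rank(T) ≤ 3.
These bounds meet, so rank(T) = 3.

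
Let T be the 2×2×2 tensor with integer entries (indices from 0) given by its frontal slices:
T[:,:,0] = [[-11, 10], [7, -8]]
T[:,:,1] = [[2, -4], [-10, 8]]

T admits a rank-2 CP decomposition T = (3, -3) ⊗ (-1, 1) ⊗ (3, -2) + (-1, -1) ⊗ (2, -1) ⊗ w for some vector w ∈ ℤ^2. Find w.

Subtract the known terms from T to get the rank-1 residual R = (-1, -1) ⊗ (2, -1) ⊗ w, so R[i,j,k] = a[i]·b[j]·w[k]. Pick indices with nonzero a[0]·b[0] = (-1)·(2) = -2. Only the fibre through (0,0,·) is needed: R[0,0,:] = T[0,0,:] − Σₗ aₗ[0]bₗ[0]cₗ = [-11, 2] − (3)·(-1)·(3, -2) = [-2, -4]. Then w[k] = R[0,0,k] / -2 for each k, giving w = [-2, -4] / -2 = (1, 2).

w = (1, 2)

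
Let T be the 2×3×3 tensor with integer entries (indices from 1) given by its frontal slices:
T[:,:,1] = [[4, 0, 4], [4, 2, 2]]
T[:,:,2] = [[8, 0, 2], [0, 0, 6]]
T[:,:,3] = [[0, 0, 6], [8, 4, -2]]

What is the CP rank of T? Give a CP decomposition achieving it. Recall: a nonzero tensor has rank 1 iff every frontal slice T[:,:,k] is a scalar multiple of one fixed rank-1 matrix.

rank(T) = 3

Lower bound: the mode-2 unfolding of T (rows indexed by j, columns by (i,k) = (1,1), (1,2), (1,3), (2,1), (2,2), (2,3)) is [[4, 8, 0, 4, 0, 8], [0, 0, 0, 2, 0, 4], [4, 2, 6, 2, 6, -2]].
There the 3×3 minor on rows j ∈ {1, 2, 3}, columns (i,k) ∈ {(1,1), (1,2), (2,1)} is det [[4, 8, 4], [0, 0, 2], [4, 2, 2]] = 48 ≠ 0, so this unfolding has rank ≥ 3; CP rank is at least every unfolding rank, so rank(T) ≥ 3. (Unfolding ranks only ever bound the CP rank from below — rank(T) can be strictly larger than all of them — so the matching upper bound has to come from an explicit 3-term decomposition.)
Upper bound: T is a sum of 3 rank-1 terms, T = [1, -1] ⊗ [2, 1, -2] ⊗ [0, 2, -2] + [1, 0] ⊗ [0, 1, -1] ⊗ [-2, -4, 0] + [1, 1] ⊗ [2, 1, 1] ⊗ [2, 2, 2] (written with every a and b primitive with positive leading entry and the scale carried by c; CP decompositions are not unique, and this one is verified by expanding entrywise), so rank(T) ≤ 3.
These bounds meet, so rank(T) = 3.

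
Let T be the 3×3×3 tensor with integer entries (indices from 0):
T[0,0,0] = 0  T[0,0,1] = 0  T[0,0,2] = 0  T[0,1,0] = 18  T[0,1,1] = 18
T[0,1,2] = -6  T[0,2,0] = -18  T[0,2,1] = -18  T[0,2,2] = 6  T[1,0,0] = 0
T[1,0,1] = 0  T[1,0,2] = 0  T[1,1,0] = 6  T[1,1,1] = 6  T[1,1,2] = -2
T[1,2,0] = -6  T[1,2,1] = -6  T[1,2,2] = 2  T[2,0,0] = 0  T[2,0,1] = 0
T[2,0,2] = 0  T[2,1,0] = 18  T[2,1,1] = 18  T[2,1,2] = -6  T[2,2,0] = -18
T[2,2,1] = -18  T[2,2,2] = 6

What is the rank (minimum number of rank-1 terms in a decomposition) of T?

1

Lower bound: T ≠ 0 (e.g. T[0,1,0] = 18), so rank(T) ≥ 1.
Upper bound: if T = a ⊗ b ⊗ c then every fibre of T is a multiple of the corresponding factor, so read the factors off the fibres through the nonzero entry T[0,1,0] = 18.
The mode-1 fibre T[:,1,0] = [18, 6, 18] gives a = (3, 1, 3) (primitive direction); the mode-2 fibre T[0,:,0] = [0, 18, -18] gives b = (0, 1, -1); then c[k] = T[0,1,k] / (a[0]·b[1]) = [18, 18, -6] / 3 = (6, 6, -2).
Expanding (3, 1, 3) ⊗ (0, 1, -1) ⊗ (6, 6, -2) reproduces all 27 entries of T, so T = (3, 1, 3) ⊗ (0, 1, -1) ⊗ (6, 6, -2) and rank(T) ≤ 1.
These bounds meet, so rank(T) = 1.
Check entry T[1,2,0] = -6: (1)·(-1)·(6) = -6.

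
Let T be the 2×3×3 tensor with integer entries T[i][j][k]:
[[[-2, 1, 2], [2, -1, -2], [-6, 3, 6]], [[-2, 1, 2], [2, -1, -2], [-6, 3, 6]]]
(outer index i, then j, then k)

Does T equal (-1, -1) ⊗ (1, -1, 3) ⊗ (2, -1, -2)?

Reconstruct entrywise from the claimed factors. For example, T[0,0,1] = 1 and Σₗ aₗ[0]bₗ[0]cₗ[1] = (-1)·(1)·(-1) = 1; checking all 18 entries, every one matches. The claim holds.

Yes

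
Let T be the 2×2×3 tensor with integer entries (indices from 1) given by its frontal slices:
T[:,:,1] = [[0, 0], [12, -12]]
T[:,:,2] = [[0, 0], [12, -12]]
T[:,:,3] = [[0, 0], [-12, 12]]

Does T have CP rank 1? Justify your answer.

Yes

The mode-1 fibre T[:,1,1] = [0, 12] gives a = [0, 1] (primitive direction); the mode-2 fibre T[2,:,1] = [12, -12] gives b = [1, -1]; then c[k] = T[2,1,k] / (a[2]·b[1]) = [12, 12, -12] / 1 = [12, 12, -12].
Expanding [0, 1] ∘ [1, -1] ∘ [12, 12, -12] reproduces all 12 entries of T, so T = [0, 1] ∘ [1, -1] ∘ [12, 12, -12] and rank(T) ≤ 1.
Equivalently every frontal slice T[:,:,k] is c[k] times the rank-1 matrix [0, 1] ∘ [1, -1]. So T has rank 1 (it is nonzero).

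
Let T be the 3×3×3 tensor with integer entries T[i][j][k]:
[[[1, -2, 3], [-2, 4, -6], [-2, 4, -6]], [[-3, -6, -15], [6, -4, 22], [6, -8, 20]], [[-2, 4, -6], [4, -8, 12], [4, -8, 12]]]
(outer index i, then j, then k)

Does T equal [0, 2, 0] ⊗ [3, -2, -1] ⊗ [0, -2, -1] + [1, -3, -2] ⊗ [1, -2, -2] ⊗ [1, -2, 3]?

Reconstruct entrywise from the claimed factors. For example, T[0,2,0] = -2 and Σₗ aₗ[0]bₗ[2]cₗ[0] = (0)·(-1)·(0) + (1)·(-2)·(1) = -2; checking all 27 entries, every one matches. The claim holds.

Yes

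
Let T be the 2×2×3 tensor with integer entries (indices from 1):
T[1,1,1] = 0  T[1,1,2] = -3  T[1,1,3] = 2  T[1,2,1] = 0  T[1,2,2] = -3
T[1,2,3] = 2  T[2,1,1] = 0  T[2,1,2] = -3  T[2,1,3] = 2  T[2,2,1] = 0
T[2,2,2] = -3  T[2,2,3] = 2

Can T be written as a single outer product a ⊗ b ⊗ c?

If T = a ⊗ b ⊗ c then every fibre of T is a multiple of the corresponding factor, so read the factors off the fibres through the nonzero entry T[1,1,2] = -3.
The mode-1 fibre T[:,1,2] = [-3, -3] gives a = [1, 1] (primitive direction); the mode-2 fibre T[1,:,2] = [-3, -3] gives b = [1, 1]; then c[k] = T[1,1,k] / (a[1]·b[1]) = [0, -3, 2] / 1 = [0, -3, 2].
Expanding [1, 1] ⊗ [1, 1] ⊗ [0, -3, 2] reproduces all 12 entries of T, so T = [1, 1] ⊗ [1, 1] ⊗ [0, -3, 2] and rank(T) ≤ 1.
Equivalently every frontal slice T[:,:,k] is c[k] times the rank-1 matrix [1, 1] ⊗ [1, 1]. So T has rank 1 (it is nonzero).

Yes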